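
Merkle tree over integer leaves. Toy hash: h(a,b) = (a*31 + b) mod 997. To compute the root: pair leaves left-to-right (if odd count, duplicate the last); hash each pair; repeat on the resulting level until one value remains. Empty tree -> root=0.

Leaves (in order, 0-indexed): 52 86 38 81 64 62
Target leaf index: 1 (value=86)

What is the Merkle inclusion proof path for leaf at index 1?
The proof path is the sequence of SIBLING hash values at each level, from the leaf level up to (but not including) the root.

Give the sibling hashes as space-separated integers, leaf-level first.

L0 (leaves): [52, 86, 38, 81, 64, 62], target index=1
L1: h(52,86)=(52*31+86)%997=701 [pair 0] h(38,81)=(38*31+81)%997=262 [pair 1] h(64,62)=(64*31+62)%997=52 [pair 2] -> [701, 262, 52]
  Sibling for proof at L0: 52
L2: h(701,262)=(701*31+262)%997=59 [pair 0] h(52,52)=(52*31+52)%997=667 [pair 1] -> [59, 667]
  Sibling for proof at L1: 262
L3: h(59,667)=(59*31+667)%997=502 [pair 0] -> [502]
  Sibling for proof at L2: 667
Root: 502
Proof path (sibling hashes from leaf to root): [52, 262, 667]

Answer: 52 262 667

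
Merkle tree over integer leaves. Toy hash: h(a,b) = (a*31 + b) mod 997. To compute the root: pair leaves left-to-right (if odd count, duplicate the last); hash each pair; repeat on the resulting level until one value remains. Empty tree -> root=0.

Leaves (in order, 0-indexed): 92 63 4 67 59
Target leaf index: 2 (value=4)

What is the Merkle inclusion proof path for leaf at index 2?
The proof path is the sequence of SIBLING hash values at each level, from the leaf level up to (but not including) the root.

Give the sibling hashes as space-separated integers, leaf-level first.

L0 (leaves): [92, 63, 4, 67, 59], target index=2
L1: h(92,63)=(92*31+63)%997=921 [pair 0] h(4,67)=(4*31+67)%997=191 [pair 1] h(59,59)=(59*31+59)%997=891 [pair 2] -> [921, 191, 891]
  Sibling for proof at L0: 67
L2: h(921,191)=(921*31+191)%997=826 [pair 0] h(891,891)=(891*31+891)%997=596 [pair 1] -> [826, 596]
  Sibling for proof at L1: 921
L3: h(826,596)=(826*31+596)%997=280 [pair 0] -> [280]
  Sibling for proof at L2: 596
Root: 280
Proof path (sibling hashes from leaf to root): [67, 921, 596]

Answer: 67 921 596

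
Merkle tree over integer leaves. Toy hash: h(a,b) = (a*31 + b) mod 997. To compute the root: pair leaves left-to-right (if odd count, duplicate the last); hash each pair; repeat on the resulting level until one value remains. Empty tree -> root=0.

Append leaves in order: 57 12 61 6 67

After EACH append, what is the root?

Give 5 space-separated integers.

Answer: 57 782 272 217 560

Derivation:
After append 57 (leaves=[57]):
  L0: [57]
  root=57
After append 12 (leaves=[57, 12]):
  L0: [57, 12]
  L1: h(57,12)=(57*31+12)%997=782 -> [782]
  root=782
After append 61 (leaves=[57, 12, 61]):
  L0: [57, 12, 61]
  L1: h(57,12)=(57*31+12)%997=782 h(61,61)=(61*31+61)%997=955 -> [782, 955]
  L2: h(782,955)=(782*31+955)%997=272 -> [272]
  root=272
After append 6 (leaves=[57, 12, 61, 6]):
  L0: [57, 12, 61, 6]
  L1: h(57,12)=(57*31+12)%997=782 h(61,6)=(61*31+6)%997=900 -> [782, 900]
  L2: h(782,900)=(782*31+900)%997=217 -> [217]
  root=217
After append 67 (leaves=[57, 12, 61, 6, 67]):
  L0: [57, 12, 61, 6, 67]
  L1: h(57,12)=(57*31+12)%997=782 h(61,6)=(61*31+6)%997=900 h(67,67)=(67*31+67)%997=150 -> [782, 900, 150]
  L2: h(782,900)=(782*31+900)%997=217 h(150,150)=(150*31+150)%997=812 -> [217, 812]
  L3: h(217,812)=(217*31+812)%997=560 -> [560]
  root=560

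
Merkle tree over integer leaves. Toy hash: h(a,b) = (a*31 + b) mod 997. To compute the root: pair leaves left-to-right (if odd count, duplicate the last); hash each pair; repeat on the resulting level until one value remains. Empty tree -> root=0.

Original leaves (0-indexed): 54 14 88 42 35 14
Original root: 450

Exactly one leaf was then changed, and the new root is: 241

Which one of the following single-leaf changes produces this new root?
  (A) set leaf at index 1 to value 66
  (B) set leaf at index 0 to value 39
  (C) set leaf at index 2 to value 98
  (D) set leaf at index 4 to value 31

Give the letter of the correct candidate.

Original leaves: [54, 14, 88, 42, 35, 14]
Target new root: 241
Try each candidate change and compute the resulting root:
Candidate A: set leaf[1] = 66 -> leaves = [54, 66, 88, 42, 35, 14]
  L0: [54, 66, 88, 42, 35, 14]
  L1: h(54,66)=(54*31+66)%997=743 h(88,42)=(88*31+42)%997=776 h(35,14)=(35*31+14)%997=102 -> [743, 776, 102]
  L2: h(743,776)=(743*31+776)%997=878 h(102,102)=(102*31+102)%997=273 -> [878, 273]
  L3: h(878,273)=(878*31+273)%997=572 -> [572]
  root = 572 != target 241
Candidate B: set leaf[0] = 39 -> leaves = [39, 14, 88, 42, 35, 14]
  L0: [39, 14, 88, 42, 35, 14]
  L1: h(39,14)=(39*31+14)%997=226 h(88,42)=(88*31+42)%997=776 h(35,14)=(35*31+14)%997=102 -> [226, 776, 102]
  L2: h(226,776)=(226*31+776)%997=803 h(102,102)=(102*31+102)%997=273 -> [803, 273]
  L3: h(803,273)=(803*31+273)%997=241 -> [241]
  root = 241 == target 241  ** MATCH **
Candidate C: set leaf[2] = 98 -> leaves = [54, 14, 98, 42, 35, 14]
  L0: [54, 14, 98, 42, 35, 14]
  L1: h(54,14)=(54*31+14)%997=691 h(98,42)=(98*31+42)%997=89 h(35,14)=(35*31+14)%997=102 -> [691, 89, 102]
  L2: h(691,89)=(691*31+89)%997=573 h(102,102)=(102*31+102)%997=273 -> [573, 273]
  L3: h(573,273)=(573*31+273)%997=90 -> [90]
  root = 90 != target 241
Candidate D: set leaf[4] = 31 -> leaves = [54, 14, 88, 42, 31, 14]
  L0: [54, 14, 88, 42, 31, 14]
  L1: h(54,14)=(54*31+14)%997=691 h(88,42)=(88*31+42)%997=776 h(31,14)=(31*31+14)%997=975 -> [691, 776, 975]
  L2: h(691,776)=(691*31+776)%997=263 h(975,975)=(975*31+975)%997=293 -> [263, 293]
  L3: h(263,293)=(263*31+293)%997=470 -> [470]
  root = 470 != target 241
Candidate B produces the target root.

Answer: B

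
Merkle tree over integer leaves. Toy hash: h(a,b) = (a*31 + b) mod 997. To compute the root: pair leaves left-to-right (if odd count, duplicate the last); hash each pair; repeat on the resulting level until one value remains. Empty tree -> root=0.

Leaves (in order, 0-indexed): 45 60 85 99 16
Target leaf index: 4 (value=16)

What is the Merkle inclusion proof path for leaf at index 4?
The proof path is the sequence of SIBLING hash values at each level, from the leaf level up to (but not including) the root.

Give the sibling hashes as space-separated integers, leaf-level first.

Answer: 16 512 980

Derivation:
L0 (leaves): [45, 60, 85, 99, 16], target index=4
L1: h(45,60)=(45*31+60)%997=458 [pair 0] h(85,99)=(85*31+99)%997=740 [pair 1] h(16,16)=(16*31+16)%997=512 [pair 2] -> [458, 740, 512]
  Sibling for proof at L0: 16
L2: h(458,740)=(458*31+740)%997=980 [pair 0] h(512,512)=(512*31+512)%997=432 [pair 1] -> [980, 432]
  Sibling for proof at L1: 512
L3: h(980,432)=(980*31+432)%997=902 [pair 0] -> [902]
  Sibling for proof at L2: 980
Root: 902
Proof path (sibling hashes from leaf to root): [16, 512, 980]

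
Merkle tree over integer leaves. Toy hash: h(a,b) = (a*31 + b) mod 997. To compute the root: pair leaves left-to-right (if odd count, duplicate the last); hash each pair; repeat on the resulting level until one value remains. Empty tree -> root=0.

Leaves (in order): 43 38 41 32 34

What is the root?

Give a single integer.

Answer: 928

Derivation:
L0: [43, 38, 41, 32, 34]
L1: h(43,38)=(43*31+38)%997=374 h(41,32)=(41*31+32)%997=306 h(34,34)=(34*31+34)%997=91 -> [374, 306, 91]
L2: h(374,306)=(374*31+306)%997=933 h(91,91)=(91*31+91)%997=918 -> [933, 918]
L3: h(933,918)=(933*31+918)%997=928 -> [928]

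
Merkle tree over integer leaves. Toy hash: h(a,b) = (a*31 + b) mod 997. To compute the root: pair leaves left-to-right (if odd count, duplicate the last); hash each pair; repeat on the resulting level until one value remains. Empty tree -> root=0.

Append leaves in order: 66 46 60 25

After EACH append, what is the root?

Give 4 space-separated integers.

Answer: 66 98 970 935

Derivation:
After append 66 (leaves=[66]):
  L0: [66]
  root=66
After append 46 (leaves=[66, 46]):
  L0: [66, 46]
  L1: h(66,46)=(66*31+46)%997=98 -> [98]
  root=98
After append 60 (leaves=[66, 46, 60]):
  L0: [66, 46, 60]
  L1: h(66,46)=(66*31+46)%997=98 h(60,60)=(60*31+60)%997=923 -> [98, 923]
  L2: h(98,923)=(98*31+923)%997=970 -> [970]
  root=970
After append 25 (leaves=[66, 46, 60, 25]):
  L0: [66, 46, 60, 25]
  L1: h(66,46)=(66*31+46)%997=98 h(60,25)=(60*31+25)%997=888 -> [98, 888]
  L2: h(98,888)=(98*31+888)%997=935 -> [935]
  root=935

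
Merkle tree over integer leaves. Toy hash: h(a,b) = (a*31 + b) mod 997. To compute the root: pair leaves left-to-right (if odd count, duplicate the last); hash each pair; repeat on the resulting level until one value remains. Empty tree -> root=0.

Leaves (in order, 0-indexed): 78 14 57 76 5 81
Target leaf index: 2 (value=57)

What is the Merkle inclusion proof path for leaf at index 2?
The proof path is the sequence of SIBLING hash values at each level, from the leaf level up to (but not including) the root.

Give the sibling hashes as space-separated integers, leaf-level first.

Answer: 76 438 573

Derivation:
L0 (leaves): [78, 14, 57, 76, 5, 81], target index=2
L1: h(78,14)=(78*31+14)%997=438 [pair 0] h(57,76)=(57*31+76)%997=846 [pair 1] h(5,81)=(5*31+81)%997=236 [pair 2] -> [438, 846, 236]
  Sibling for proof at L0: 76
L2: h(438,846)=(438*31+846)%997=466 [pair 0] h(236,236)=(236*31+236)%997=573 [pair 1] -> [466, 573]
  Sibling for proof at L1: 438
L3: h(466,573)=(466*31+573)%997=64 [pair 0] -> [64]
  Sibling for proof at L2: 573
Root: 64
Proof path (sibling hashes from leaf to root): [76, 438, 573]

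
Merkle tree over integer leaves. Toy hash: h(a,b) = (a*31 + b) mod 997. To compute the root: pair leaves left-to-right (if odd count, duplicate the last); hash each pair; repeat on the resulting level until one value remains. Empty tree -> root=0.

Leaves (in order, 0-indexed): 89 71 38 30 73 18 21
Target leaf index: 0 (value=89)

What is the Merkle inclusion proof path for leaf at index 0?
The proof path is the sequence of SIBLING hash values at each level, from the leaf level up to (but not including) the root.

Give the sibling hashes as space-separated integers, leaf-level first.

Answer: 71 211 596

Derivation:
L0 (leaves): [89, 71, 38, 30, 73, 18, 21], target index=0
L1: h(89,71)=(89*31+71)%997=836 [pair 0] h(38,30)=(38*31+30)%997=211 [pair 1] h(73,18)=(73*31+18)%997=287 [pair 2] h(21,21)=(21*31+21)%997=672 [pair 3] -> [836, 211, 287, 672]
  Sibling for proof at L0: 71
L2: h(836,211)=(836*31+211)%997=205 [pair 0] h(287,672)=(287*31+672)%997=596 [pair 1] -> [205, 596]
  Sibling for proof at L1: 211
L3: h(205,596)=(205*31+596)%997=969 [pair 0] -> [969]
  Sibling for proof at L2: 596
Root: 969
Proof path (sibling hashes from leaf to root): [71, 211, 596]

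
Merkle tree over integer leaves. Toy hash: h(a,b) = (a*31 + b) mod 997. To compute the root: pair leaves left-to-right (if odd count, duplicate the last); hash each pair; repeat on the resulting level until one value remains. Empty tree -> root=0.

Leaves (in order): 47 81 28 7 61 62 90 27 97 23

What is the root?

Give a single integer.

L0: [47, 81, 28, 7, 61, 62, 90, 27, 97, 23]
L1: h(47,81)=(47*31+81)%997=541 h(28,7)=(28*31+7)%997=875 h(61,62)=(61*31+62)%997=956 h(90,27)=(90*31+27)%997=823 h(97,23)=(97*31+23)%997=39 -> [541, 875, 956, 823, 39]
L2: h(541,875)=(541*31+875)%997=697 h(956,823)=(956*31+823)%997=549 h(39,39)=(39*31+39)%997=251 -> [697, 549, 251]
L3: h(697,549)=(697*31+549)%997=222 h(251,251)=(251*31+251)%997=56 -> [222, 56]
L4: h(222,56)=(222*31+56)%997=956 -> [956]

Answer: 956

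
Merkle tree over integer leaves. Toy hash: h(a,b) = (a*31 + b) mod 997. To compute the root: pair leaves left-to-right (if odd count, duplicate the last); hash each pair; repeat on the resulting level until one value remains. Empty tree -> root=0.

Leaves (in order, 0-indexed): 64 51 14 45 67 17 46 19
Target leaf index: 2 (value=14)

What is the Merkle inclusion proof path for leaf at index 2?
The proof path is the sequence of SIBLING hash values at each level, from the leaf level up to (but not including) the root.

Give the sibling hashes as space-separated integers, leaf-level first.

L0 (leaves): [64, 51, 14, 45, 67, 17, 46, 19], target index=2
L1: h(64,51)=(64*31+51)%997=41 [pair 0] h(14,45)=(14*31+45)%997=479 [pair 1] h(67,17)=(67*31+17)%997=100 [pair 2] h(46,19)=(46*31+19)%997=448 [pair 3] -> [41, 479, 100, 448]
  Sibling for proof at L0: 45
L2: h(41,479)=(41*31+479)%997=753 [pair 0] h(100,448)=(100*31+448)%997=557 [pair 1] -> [753, 557]
  Sibling for proof at L1: 41
L3: h(753,557)=(753*31+557)%997=969 [pair 0] -> [969]
  Sibling for proof at L2: 557
Root: 969
Proof path (sibling hashes from leaf to root): [45, 41, 557]

Answer: 45 41 557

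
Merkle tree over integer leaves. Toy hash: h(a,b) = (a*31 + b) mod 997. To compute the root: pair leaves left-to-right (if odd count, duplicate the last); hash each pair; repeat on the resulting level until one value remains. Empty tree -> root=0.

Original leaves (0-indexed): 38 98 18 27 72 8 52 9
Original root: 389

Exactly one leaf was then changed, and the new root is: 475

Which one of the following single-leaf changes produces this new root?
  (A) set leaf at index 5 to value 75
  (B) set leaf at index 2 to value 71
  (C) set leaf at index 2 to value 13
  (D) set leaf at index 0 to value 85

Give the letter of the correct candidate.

Original leaves: [38, 98, 18, 27, 72, 8, 52, 9]
Target new root: 475
Try each candidate change and compute the resulting root:
Candidate A: set leaf[5] = 75 -> leaves = [38, 98, 18, 27, 72, 75, 52, 9]
  L0: [38, 98, 18, 27, 72, 75, 52, 9]
  L1: h(38,98)=(38*31+98)%997=279 h(18,27)=(18*31+27)%997=585 h(72,75)=(72*31+75)%997=313 h(52,9)=(52*31+9)%997=624 -> [279, 585, 313, 624]
  L2: h(279,585)=(279*31+585)%997=261 h(313,624)=(313*31+624)%997=357 -> [261, 357]
  L3: h(261,357)=(261*31+357)%997=472 -> [472]
  root = 472 != target 475
Candidate B: set leaf[2] = 71 -> leaves = [38, 98, 71, 27, 72, 8, 52, 9]
  L0: [38, 98, 71, 27, 72, 8, 52, 9]
  L1: h(38,98)=(38*31+98)%997=279 h(71,27)=(71*31+27)%997=234 h(72,8)=(72*31+8)%997=246 h(52,9)=(52*31+9)%997=624 -> [279, 234, 246, 624]
  L2: h(279,234)=(279*31+234)%997=907 h(246,624)=(246*31+624)%997=274 -> [907, 274]
  L3: h(907,274)=(907*31+274)%997=475 -> [475]
  root = 475 == target 475  ** MATCH **
Candidate C: set leaf[2] = 13 -> leaves = [38, 98, 13, 27, 72, 8, 52, 9]
  L0: [38, 98, 13, 27, 72, 8, 52, 9]
  L1: h(38,98)=(38*31+98)%997=279 h(13,27)=(13*31+27)%997=430 h(72,8)=(72*31+8)%997=246 h(52,9)=(52*31+9)%997=624 -> [279, 430, 246, 624]
  L2: h(279,430)=(279*31+430)%997=106 h(246,624)=(246*31+624)%997=274 -> [106, 274]
  L3: h(106,274)=(106*31+274)%997=569 -> [569]
  root = 569 != target 475
Candidate D: set leaf[0] = 85 -> leaves = [85, 98, 18, 27, 72, 8, 52, 9]
  L0: [85, 98, 18, 27, 72, 8, 52, 9]
  L1: h(85,98)=(85*31+98)%997=739 h(18,27)=(18*31+27)%997=585 h(72,8)=(72*31+8)%997=246 h(52,9)=(52*31+9)%997=624 -> [739, 585, 246, 624]
  L2: h(739,585)=(739*31+585)%997=563 h(246,624)=(246*31+624)%997=274 -> [563, 274]
  L3: h(563,274)=(563*31+274)%997=778 -> [778]
  root = 778 != target 475
Candidate B produces the target root.

Answer: B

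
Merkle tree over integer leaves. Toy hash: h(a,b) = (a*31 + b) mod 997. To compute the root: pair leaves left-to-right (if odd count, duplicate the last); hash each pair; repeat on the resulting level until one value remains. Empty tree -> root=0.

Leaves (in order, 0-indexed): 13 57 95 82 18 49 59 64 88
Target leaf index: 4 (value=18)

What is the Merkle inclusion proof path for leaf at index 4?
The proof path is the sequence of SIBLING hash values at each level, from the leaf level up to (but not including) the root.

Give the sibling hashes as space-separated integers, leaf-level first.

Answer: 49 896 338 260

Derivation:
L0 (leaves): [13, 57, 95, 82, 18, 49, 59, 64, 88], target index=4
L1: h(13,57)=(13*31+57)%997=460 [pair 0] h(95,82)=(95*31+82)%997=36 [pair 1] h(18,49)=(18*31+49)%997=607 [pair 2] h(59,64)=(59*31+64)%997=896 [pair 3] h(88,88)=(88*31+88)%997=822 [pair 4] -> [460, 36, 607, 896, 822]
  Sibling for proof at L0: 49
L2: h(460,36)=(460*31+36)%997=338 [pair 0] h(607,896)=(607*31+896)%997=770 [pair 1] h(822,822)=(822*31+822)%997=382 [pair 2] -> [338, 770, 382]
  Sibling for proof at L1: 896
L3: h(338,770)=(338*31+770)%997=281 [pair 0] h(382,382)=(382*31+382)%997=260 [pair 1] -> [281, 260]
  Sibling for proof at L2: 338
L4: h(281,260)=(281*31+260)%997=995 [pair 0] -> [995]
  Sibling for proof at L3: 260
Root: 995
Proof path (sibling hashes from leaf to root): [49, 896, 338, 260]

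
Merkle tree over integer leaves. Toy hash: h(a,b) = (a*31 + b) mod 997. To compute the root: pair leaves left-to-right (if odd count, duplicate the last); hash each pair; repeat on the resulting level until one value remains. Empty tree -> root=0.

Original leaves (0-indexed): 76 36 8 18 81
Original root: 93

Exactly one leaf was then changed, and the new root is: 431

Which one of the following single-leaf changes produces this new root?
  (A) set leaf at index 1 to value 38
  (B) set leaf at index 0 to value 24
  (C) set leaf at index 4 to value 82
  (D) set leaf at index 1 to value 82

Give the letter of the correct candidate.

Original leaves: [76, 36, 8, 18, 81]
Target new root: 431
Try each candidate change and compute the resulting root:
Candidate A: set leaf[1] = 38 -> leaves = [76, 38, 8, 18, 81]
  L0: [76, 38, 8, 18, 81]
  L1: h(76,38)=(76*31+38)%997=400 h(8,18)=(8*31+18)%997=266 h(81,81)=(81*31+81)%997=598 -> [400, 266, 598]
  L2: h(400,266)=(400*31+266)%997=702 h(598,598)=(598*31+598)%997=193 -> [702, 193]
  L3: h(702,193)=(702*31+193)%997=21 -> [21]
  root = 21 != target 431
Candidate B: set leaf[0] = 24 -> leaves = [24, 36, 8, 18, 81]
  L0: [24, 36, 8, 18, 81]
  L1: h(24,36)=(24*31+36)%997=780 h(8,18)=(8*31+18)%997=266 h(81,81)=(81*31+81)%997=598 -> [780, 266, 598]
  L2: h(780,266)=(780*31+266)%997=518 h(598,598)=(598*31+598)%997=193 -> [518, 193]
  L3: h(518,193)=(518*31+193)%997=299 -> [299]
  root = 299 != target 431
Candidate C: set leaf[4] = 82 -> leaves = [76, 36, 8, 18, 82]
  L0: [76, 36, 8, 18, 82]
  L1: h(76,36)=(76*31+36)%997=398 h(8,18)=(8*31+18)%997=266 h(82,82)=(82*31+82)%997=630 -> [398, 266, 630]
  L2: h(398,266)=(398*31+266)%997=640 h(630,630)=(630*31+630)%997=220 -> [640, 220]
  L3: h(640,220)=(640*31+220)%997=120 -> [120]
  root = 120 != target 431
Candidate D: set leaf[1] = 82 -> leaves = [76, 82, 8, 18, 81]
  L0: [76, 82, 8, 18, 81]
  L1: h(76,82)=(76*31+82)%997=444 h(8,18)=(8*31+18)%997=266 h(81,81)=(81*31+81)%997=598 -> [444, 266, 598]
  L2: h(444,266)=(444*31+266)%997=72 h(598,598)=(598*31+598)%997=193 -> [72, 193]
  L3: h(72,193)=(72*31+193)%997=431 -> [431]
  root = 431 == target 431  ** MATCH **
Candidate D produces the target root.

Answer: D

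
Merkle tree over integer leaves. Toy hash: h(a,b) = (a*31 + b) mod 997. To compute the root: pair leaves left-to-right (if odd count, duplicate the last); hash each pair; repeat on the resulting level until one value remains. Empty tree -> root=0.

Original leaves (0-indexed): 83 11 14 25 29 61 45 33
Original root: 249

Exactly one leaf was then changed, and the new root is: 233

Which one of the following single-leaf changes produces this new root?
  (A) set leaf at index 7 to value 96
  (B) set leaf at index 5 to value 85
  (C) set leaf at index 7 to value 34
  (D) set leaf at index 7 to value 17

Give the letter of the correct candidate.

Answer: D

Derivation:
Original leaves: [83, 11, 14, 25, 29, 61, 45, 33]
Target new root: 233
Try each candidate change and compute the resulting root:
Candidate A: set leaf[7] = 96 -> leaves = [83, 11, 14, 25, 29, 61, 45, 96]
  L0: [83, 11, 14, 25, 29, 61, 45, 96]
  L1: h(83,11)=(83*31+11)%997=590 h(14,25)=(14*31+25)%997=459 h(29,61)=(29*31+61)%997=960 h(45,96)=(45*31+96)%997=494 -> [590, 459, 960, 494]
  L2: h(590,459)=(590*31+459)%997=803 h(960,494)=(960*31+494)%997=344 -> [803, 344]
  L3: h(803,344)=(803*31+344)%997=312 -> [312]
  root = 312 != target 233
Candidate B: set leaf[5] = 85 -> leaves = [83, 11, 14, 25, 29, 85, 45, 33]
  L0: [83, 11, 14, 25, 29, 85, 45, 33]
  L1: h(83,11)=(83*31+11)%997=590 h(14,25)=(14*31+25)%997=459 h(29,85)=(29*31+85)%997=984 h(45,33)=(45*31+33)%997=431 -> [590, 459, 984, 431]
  L2: h(590,459)=(590*31+459)%997=803 h(984,431)=(984*31+431)%997=28 -> [803, 28]
  L3: h(803,28)=(803*31+28)%997=993 -> [993]
  root = 993 != target 233
Candidate C: set leaf[7] = 34 -> leaves = [83, 11, 14, 25, 29, 61, 45, 34]
  L0: [83, 11, 14, 25, 29, 61, 45, 34]
  L1: h(83,11)=(83*31+11)%997=590 h(14,25)=(14*31+25)%997=459 h(29,61)=(29*31+61)%997=960 h(45,34)=(45*31+34)%997=432 -> [590, 459, 960, 432]
  L2: h(590,459)=(590*31+459)%997=803 h(960,432)=(960*31+432)%997=282 -> [803, 282]
  L3: h(803,282)=(803*31+282)%997=250 -> [250]
  root = 250 != target 233
Candidate D: set leaf[7] = 17 -> leaves = [83, 11, 14, 25, 29, 61, 45, 17]
  L0: [83, 11, 14, 25, 29, 61, 45, 17]
  L1: h(83,11)=(83*31+11)%997=590 h(14,25)=(14*31+25)%997=459 h(29,61)=(29*31+61)%997=960 h(45,17)=(45*31+17)%997=415 -> [590, 459, 960, 415]
  L2: h(590,459)=(590*31+459)%997=803 h(960,415)=(960*31+415)%997=265 -> [803, 265]
  L3: h(803,265)=(803*31+265)%997=233 -> [233]
  root = 233 == target 233  ** MATCH **
Candidate D produces the target root.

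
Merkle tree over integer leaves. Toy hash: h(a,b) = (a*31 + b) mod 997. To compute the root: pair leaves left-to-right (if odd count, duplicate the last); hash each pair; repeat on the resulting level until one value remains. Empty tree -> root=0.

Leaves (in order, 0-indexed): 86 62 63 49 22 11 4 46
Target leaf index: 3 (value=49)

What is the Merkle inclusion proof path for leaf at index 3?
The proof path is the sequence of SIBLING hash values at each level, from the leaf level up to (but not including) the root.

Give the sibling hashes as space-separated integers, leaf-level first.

L0 (leaves): [86, 62, 63, 49, 22, 11, 4, 46], target index=3
L1: h(86,62)=(86*31+62)%997=734 [pair 0] h(63,49)=(63*31+49)%997=8 [pair 1] h(22,11)=(22*31+11)%997=693 [pair 2] h(4,46)=(4*31+46)%997=170 [pair 3] -> [734, 8, 693, 170]
  Sibling for proof at L0: 63
L2: h(734,8)=(734*31+8)%997=828 [pair 0] h(693,170)=(693*31+170)%997=716 [pair 1] -> [828, 716]
  Sibling for proof at L1: 734
L3: h(828,716)=(828*31+716)%997=462 [pair 0] -> [462]
  Sibling for proof at L2: 716
Root: 462
Proof path (sibling hashes from leaf to root): [63, 734, 716]

Answer: 63 734 716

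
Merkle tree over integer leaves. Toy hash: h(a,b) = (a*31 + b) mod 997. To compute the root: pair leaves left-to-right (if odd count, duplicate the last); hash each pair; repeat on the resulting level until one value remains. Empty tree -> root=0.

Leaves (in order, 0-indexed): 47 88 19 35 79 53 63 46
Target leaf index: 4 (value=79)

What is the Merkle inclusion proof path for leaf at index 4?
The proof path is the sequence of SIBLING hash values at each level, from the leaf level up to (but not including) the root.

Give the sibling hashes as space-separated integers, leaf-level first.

Answer: 53 5 663

Derivation:
L0 (leaves): [47, 88, 19, 35, 79, 53, 63, 46], target index=4
L1: h(47,88)=(47*31+88)%997=548 [pair 0] h(19,35)=(19*31+35)%997=624 [pair 1] h(79,53)=(79*31+53)%997=508 [pair 2] h(63,46)=(63*31+46)%997=5 [pair 3] -> [548, 624, 508, 5]
  Sibling for proof at L0: 53
L2: h(548,624)=(548*31+624)%997=663 [pair 0] h(508,5)=(508*31+5)%997=798 [pair 1] -> [663, 798]
  Sibling for proof at L1: 5
L3: h(663,798)=(663*31+798)%997=414 [pair 0] -> [414]
  Sibling for proof at L2: 663
Root: 414
Proof path (sibling hashes from leaf to root): [53, 5, 663]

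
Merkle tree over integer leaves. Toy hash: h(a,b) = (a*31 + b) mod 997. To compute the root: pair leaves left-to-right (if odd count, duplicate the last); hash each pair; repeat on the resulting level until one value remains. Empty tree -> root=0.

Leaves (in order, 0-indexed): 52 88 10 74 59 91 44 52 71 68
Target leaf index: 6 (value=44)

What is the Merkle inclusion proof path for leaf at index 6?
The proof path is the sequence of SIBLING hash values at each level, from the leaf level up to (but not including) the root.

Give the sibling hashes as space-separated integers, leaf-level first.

Answer: 52 923 243 446

Derivation:
L0 (leaves): [52, 88, 10, 74, 59, 91, 44, 52, 71, 68], target index=6
L1: h(52,88)=(52*31+88)%997=703 [pair 0] h(10,74)=(10*31+74)%997=384 [pair 1] h(59,91)=(59*31+91)%997=923 [pair 2] h(44,52)=(44*31+52)%997=419 [pair 3] h(71,68)=(71*31+68)%997=275 [pair 4] -> [703, 384, 923, 419, 275]
  Sibling for proof at L0: 52
L2: h(703,384)=(703*31+384)%997=243 [pair 0] h(923,419)=(923*31+419)%997=119 [pair 1] h(275,275)=(275*31+275)%997=824 [pair 2] -> [243, 119, 824]
  Sibling for proof at L1: 923
L3: h(243,119)=(243*31+119)%997=673 [pair 0] h(824,824)=(824*31+824)%997=446 [pair 1] -> [673, 446]
  Sibling for proof at L2: 243
L4: h(673,446)=(673*31+446)%997=372 [pair 0] -> [372]
  Sibling for proof at L3: 446
Root: 372
Proof path (sibling hashes from leaf to root): [52, 923, 243, 446]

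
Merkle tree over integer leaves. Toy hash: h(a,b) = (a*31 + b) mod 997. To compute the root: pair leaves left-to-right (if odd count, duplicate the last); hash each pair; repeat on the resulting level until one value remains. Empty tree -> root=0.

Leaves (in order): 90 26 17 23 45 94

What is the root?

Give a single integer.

L0: [90, 26, 17, 23, 45, 94]
L1: h(90,26)=(90*31+26)%997=822 h(17,23)=(17*31+23)%997=550 h(45,94)=(45*31+94)%997=492 -> [822, 550, 492]
L2: h(822,550)=(822*31+550)%997=110 h(492,492)=(492*31+492)%997=789 -> [110, 789]
L3: h(110,789)=(110*31+789)%997=211 -> [211]

Answer: 211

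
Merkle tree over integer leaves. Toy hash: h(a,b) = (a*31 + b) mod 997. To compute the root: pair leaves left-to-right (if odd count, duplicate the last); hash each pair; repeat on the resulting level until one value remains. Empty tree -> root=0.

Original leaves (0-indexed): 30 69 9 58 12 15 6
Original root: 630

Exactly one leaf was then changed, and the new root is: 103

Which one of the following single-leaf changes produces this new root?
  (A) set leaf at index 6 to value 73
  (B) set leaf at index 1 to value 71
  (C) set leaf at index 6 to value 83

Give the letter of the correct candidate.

Original leaves: [30, 69, 9, 58, 12, 15, 6]
Target new root: 103
Try each candidate change and compute the resulting root:
Candidate A: set leaf[6] = 73 -> leaves = [30, 69, 9, 58, 12, 15, 73]
  L0: [30, 69, 9, 58, 12, 15, 73]
  L1: h(30,69)=(30*31+69)%997=2 h(9,58)=(9*31+58)%997=337 h(12,15)=(12*31+15)%997=387 h(73,73)=(73*31+73)%997=342 -> [2, 337, 387, 342]
  L2: h(2,337)=(2*31+337)%997=399 h(387,342)=(387*31+342)%997=375 -> [399, 375]
  L3: h(399,375)=(399*31+375)%997=780 -> [780]
  root = 780 != target 103
Candidate B: set leaf[1] = 71 -> leaves = [30, 71, 9, 58, 12, 15, 6]
  L0: [30, 71, 9, 58, 12, 15, 6]
  L1: h(30,71)=(30*31+71)%997=4 h(9,58)=(9*31+58)%997=337 h(12,15)=(12*31+15)%997=387 h(6,6)=(6*31+6)%997=192 -> [4, 337, 387, 192]
  L2: h(4,337)=(4*31+337)%997=461 h(387,192)=(387*31+192)%997=225 -> [461, 225]
  L3: h(461,225)=(461*31+225)%997=558 -> [558]
  root = 558 != target 103
Candidate C: set leaf[6] = 83 -> leaves = [30, 69, 9, 58, 12, 15, 83]
  L0: [30, 69, 9, 58, 12, 15, 83]
  L1: h(30,69)=(30*31+69)%997=2 h(9,58)=(9*31+58)%997=337 h(12,15)=(12*31+15)%997=387 h(83,83)=(83*31+83)%997=662 -> [2, 337, 387, 662]
  L2: h(2,337)=(2*31+337)%997=399 h(387,662)=(387*31+662)%997=695 -> [399, 695]
  L3: h(399,695)=(399*31+695)%997=103 -> [103]
  root = 103 == target 103  ** MATCH **
Candidate C produces the target root.

Answer: C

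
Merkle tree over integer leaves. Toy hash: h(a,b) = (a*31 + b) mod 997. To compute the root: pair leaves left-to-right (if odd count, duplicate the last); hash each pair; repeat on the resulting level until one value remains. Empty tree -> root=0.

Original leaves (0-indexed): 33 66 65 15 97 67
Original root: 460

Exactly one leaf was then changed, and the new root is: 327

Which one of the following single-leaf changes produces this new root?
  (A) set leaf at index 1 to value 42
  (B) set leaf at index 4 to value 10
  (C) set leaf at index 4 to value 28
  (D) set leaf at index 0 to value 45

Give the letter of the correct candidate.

Original leaves: [33, 66, 65, 15, 97, 67]
Target new root: 327
Try each candidate change and compute the resulting root:
Candidate A: set leaf[1] = 42 -> leaves = [33, 42, 65, 15, 97, 67]
  L0: [33, 42, 65, 15, 97, 67]
  L1: h(33,42)=(33*31+42)%997=68 h(65,15)=(65*31+15)%997=36 h(97,67)=(97*31+67)%997=83 -> [68, 36, 83]
  L2: h(68,36)=(68*31+36)%997=150 h(83,83)=(83*31+83)%997=662 -> [150, 662]
  L3: h(150,662)=(150*31+662)%997=327 -> [327]
  root = 327 == target 327  ** MATCH **
Candidate B: set leaf[4] = 10 -> leaves = [33, 66, 65, 15, 10, 67]
  L0: [33, 66, 65, 15, 10, 67]
  L1: h(33,66)=(33*31+66)%997=92 h(65,15)=(65*31+15)%997=36 h(10,67)=(10*31+67)%997=377 -> [92, 36, 377]
  L2: h(92,36)=(92*31+36)%997=894 h(377,377)=(377*31+377)%997=100 -> [894, 100]
  L3: h(894,100)=(894*31+100)%997=895 -> [895]
  root = 895 != target 327
Candidate C: set leaf[4] = 28 -> leaves = [33, 66, 65, 15, 28, 67]
  L0: [33, 66, 65, 15, 28, 67]
  L1: h(33,66)=(33*31+66)%997=92 h(65,15)=(65*31+15)%997=36 h(28,67)=(28*31+67)%997=935 -> [92, 36, 935]
  L2: h(92,36)=(92*31+36)%997=894 h(935,935)=(935*31+935)%997=10 -> [894, 10]
  L3: h(894,10)=(894*31+10)%997=805 -> [805]
  root = 805 != target 327
Candidate D: set leaf[0] = 45 -> leaves = [45, 66, 65, 15, 97, 67]
  L0: [45, 66, 65, 15, 97, 67]
  L1: h(45,66)=(45*31+66)%997=464 h(65,15)=(65*31+15)%997=36 h(97,67)=(97*31+67)%997=83 -> [464, 36, 83]
  L2: h(464,36)=(464*31+36)%997=462 h(83,83)=(83*31+83)%997=662 -> [462, 662]
  L3: h(462,662)=(462*31+662)%997=29 -> [29]
  root = 29 != target 327
Candidate A produces the target root.

Answer: A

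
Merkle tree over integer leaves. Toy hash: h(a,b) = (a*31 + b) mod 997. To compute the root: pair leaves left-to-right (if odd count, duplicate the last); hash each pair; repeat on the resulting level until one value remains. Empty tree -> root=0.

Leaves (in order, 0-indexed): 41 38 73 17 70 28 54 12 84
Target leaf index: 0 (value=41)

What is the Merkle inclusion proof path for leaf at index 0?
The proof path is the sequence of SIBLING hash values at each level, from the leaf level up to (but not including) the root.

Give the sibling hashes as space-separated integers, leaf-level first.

Answer: 38 286 34 792

Derivation:
L0 (leaves): [41, 38, 73, 17, 70, 28, 54, 12, 84], target index=0
L1: h(41,38)=(41*31+38)%997=312 [pair 0] h(73,17)=(73*31+17)%997=286 [pair 1] h(70,28)=(70*31+28)%997=204 [pair 2] h(54,12)=(54*31+12)%997=689 [pair 3] h(84,84)=(84*31+84)%997=694 [pair 4] -> [312, 286, 204, 689, 694]
  Sibling for proof at L0: 38
L2: h(312,286)=(312*31+286)%997=985 [pair 0] h(204,689)=(204*31+689)%997=34 [pair 1] h(694,694)=(694*31+694)%997=274 [pair 2] -> [985, 34, 274]
  Sibling for proof at L1: 286
L3: h(985,34)=(985*31+34)%997=659 [pair 0] h(274,274)=(274*31+274)%997=792 [pair 1] -> [659, 792]
  Sibling for proof at L2: 34
L4: h(659,792)=(659*31+792)%997=284 [pair 0] -> [284]
  Sibling for proof at L3: 792
Root: 284
Proof path (sibling hashes from leaf to root): [38, 286, 34, 792]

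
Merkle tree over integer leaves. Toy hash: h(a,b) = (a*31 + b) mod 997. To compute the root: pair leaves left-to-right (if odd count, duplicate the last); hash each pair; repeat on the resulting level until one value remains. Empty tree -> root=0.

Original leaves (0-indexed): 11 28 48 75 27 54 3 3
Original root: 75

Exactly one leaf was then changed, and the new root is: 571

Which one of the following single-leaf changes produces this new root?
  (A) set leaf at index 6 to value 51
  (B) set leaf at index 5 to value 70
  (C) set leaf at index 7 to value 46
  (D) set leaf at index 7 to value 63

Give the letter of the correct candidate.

Answer: B

Derivation:
Original leaves: [11, 28, 48, 75, 27, 54, 3, 3]
Target new root: 571
Try each candidate change and compute the resulting root:
Candidate A: set leaf[6] = 51 -> leaves = [11, 28, 48, 75, 27, 54, 51, 3]
  L0: [11, 28, 48, 75, 27, 54, 51, 3]
  L1: h(11,28)=(11*31+28)%997=369 h(48,75)=(48*31+75)%997=566 h(27,54)=(27*31+54)%997=891 h(51,3)=(51*31+3)%997=587 -> [369, 566, 891, 587]
  L2: h(369,566)=(369*31+566)%997=41 h(891,587)=(891*31+587)%997=292 -> [41, 292]
  L3: h(41,292)=(41*31+292)%997=566 -> [566]
  root = 566 != target 571
Candidate B: set leaf[5] = 70 -> leaves = [11, 28, 48, 75, 27, 70, 3, 3]
  L0: [11, 28, 48, 75, 27, 70, 3, 3]
  L1: h(11,28)=(11*31+28)%997=369 h(48,75)=(48*31+75)%997=566 h(27,70)=(27*31+70)%997=907 h(3,3)=(3*31+3)%997=96 -> [369, 566, 907, 96]
  L2: h(369,566)=(369*31+566)%997=41 h(907,96)=(907*31+96)%997=297 -> [41, 297]
  L3: h(41,297)=(41*31+297)%997=571 -> [571]
  root = 571 == target 571  ** MATCH **
Candidate C: set leaf[7] = 46 -> leaves = [11, 28, 48, 75, 27, 54, 3, 46]
  L0: [11, 28, 48, 75, 27, 54, 3, 46]
  L1: h(11,28)=(11*31+28)%997=369 h(48,75)=(48*31+75)%997=566 h(27,54)=(27*31+54)%997=891 h(3,46)=(3*31+46)%997=139 -> [369, 566, 891, 139]
  L2: h(369,566)=(369*31+566)%997=41 h(891,139)=(891*31+139)%997=841 -> [41, 841]
  L3: h(41,841)=(41*31+841)%997=118 -> [118]
  root = 118 != target 571
Candidate D: set leaf[7] = 63 -> leaves = [11, 28, 48, 75, 27, 54, 3, 63]
  L0: [11, 28, 48, 75, 27, 54, 3, 63]
  L1: h(11,28)=(11*31+28)%997=369 h(48,75)=(48*31+75)%997=566 h(27,54)=(27*31+54)%997=891 h(3,63)=(3*31+63)%997=156 -> [369, 566, 891, 156]
  L2: h(369,566)=(369*31+566)%997=41 h(891,156)=(891*31+156)%997=858 -> [41, 858]
  L3: h(41,858)=(41*31+858)%997=135 -> [135]
  root = 135 != target 571
Candidate B produces the target root.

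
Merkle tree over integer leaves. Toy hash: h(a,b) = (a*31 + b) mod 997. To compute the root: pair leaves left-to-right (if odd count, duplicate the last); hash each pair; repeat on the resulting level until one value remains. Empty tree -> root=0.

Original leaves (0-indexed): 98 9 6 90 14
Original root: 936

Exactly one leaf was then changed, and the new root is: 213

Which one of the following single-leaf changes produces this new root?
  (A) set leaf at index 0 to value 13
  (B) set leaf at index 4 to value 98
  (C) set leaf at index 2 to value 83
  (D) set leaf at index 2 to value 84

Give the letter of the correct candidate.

Answer: B

Derivation:
Original leaves: [98, 9, 6, 90, 14]
Target new root: 213
Try each candidate change and compute the resulting root:
Candidate A: set leaf[0] = 13 -> leaves = [13, 9, 6, 90, 14]
  L0: [13, 9, 6, 90, 14]
  L1: h(13,9)=(13*31+9)%997=412 h(6,90)=(6*31+90)%997=276 h(14,14)=(14*31+14)%997=448 -> [412, 276, 448]
  L2: h(412,276)=(412*31+276)%997=87 h(448,448)=(448*31+448)%997=378 -> [87, 378]
  L3: h(87,378)=(87*31+378)%997=84 -> [84]
  root = 84 != target 213
Candidate B: set leaf[4] = 98 -> leaves = [98, 9, 6, 90, 98]
  L0: [98, 9, 6, 90, 98]
  L1: h(98,9)=(98*31+9)%997=56 h(6,90)=(6*31+90)%997=276 h(98,98)=(98*31+98)%997=145 -> [56, 276, 145]
  L2: h(56,276)=(56*31+276)%997=18 h(145,145)=(145*31+145)%997=652 -> [18, 652]
  L3: h(18,652)=(18*31+652)%997=213 -> [213]
  root = 213 == target 213  ** MATCH **
Candidate C: set leaf[2] = 83 -> leaves = [98, 9, 83, 90, 14]
  L0: [98, 9, 83, 90, 14]
  L1: h(98,9)=(98*31+9)%997=56 h(83,90)=(83*31+90)%997=669 h(14,14)=(14*31+14)%997=448 -> [56, 669, 448]
  L2: h(56,669)=(56*31+669)%997=411 h(448,448)=(448*31+448)%997=378 -> [411, 378]
  L3: h(411,378)=(411*31+378)%997=158 -> [158]
  root = 158 != target 213
Candidate D: set leaf[2] = 84 -> leaves = [98, 9, 84, 90, 14]
  L0: [98, 9, 84, 90, 14]
  L1: h(98,9)=(98*31+9)%997=56 h(84,90)=(84*31+90)%997=700 h(14,14)=(14*31+14)%997=448 -> [56, 700, 448]
  L2: h(56,700)=(56*31+700)%997=442 h(448,448)=(448*31+448)%997=378 -> [442, 378]
  L3: h(442,378)=(442*31+378)%997=122 -> [122]
  root = 122 != target 213
Candidate B produces the target root.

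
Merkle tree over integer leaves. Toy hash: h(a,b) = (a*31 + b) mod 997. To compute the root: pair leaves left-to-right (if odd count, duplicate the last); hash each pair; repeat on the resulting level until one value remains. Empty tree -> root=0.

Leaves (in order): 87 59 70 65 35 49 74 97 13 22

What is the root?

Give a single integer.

Answer: 253

Derivation:
L0: [87, 59, 70, 65, 35, 49, 74, 97, 13, 22]
L1: h(87,59)=(87*31+59)%997=762 h(70,65)=(70*31+65)%997=241 h(35,49)=(35*31+49)%997=137 h(74,97)=(74*31+97)%997=397 h(13,22)=(13*31+22)%997=425 -> [762, 241, 137, 397, 425]
L2: h(762,241)=(762*31+241)%997=932 h(137,397)=(137*31+397)%997=656 h(425,425)=(425*31+425)%997=639 -> [932, 656, 639]
L3: h(932,656)=(932*31+656)%997=635 h(639,639)=(639*31+639)%997=508 -> [635, 508]
L4: h(635,508)=(635*31+508)%997=253 -> [253]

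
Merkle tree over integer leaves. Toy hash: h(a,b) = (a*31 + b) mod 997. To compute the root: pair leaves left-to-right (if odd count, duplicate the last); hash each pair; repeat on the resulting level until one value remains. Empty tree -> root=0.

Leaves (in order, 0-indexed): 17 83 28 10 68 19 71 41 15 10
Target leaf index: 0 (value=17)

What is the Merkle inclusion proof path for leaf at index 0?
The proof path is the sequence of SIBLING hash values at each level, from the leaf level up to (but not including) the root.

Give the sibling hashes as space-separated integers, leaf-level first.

Answer: 83 878 383 861

Derivation:
L0 (leaves): [17, 83, 28, 10, 68, 19, 71, 41, 15, 10], target index=0
L1: h(17,83)=(17*31+83)%997=610 [pair 0] h(28,10)=(28*31+10)%997=878 [pair 1] h(68,19)=(68*31+19)%997=133 [pair 2] h(71,41)=(71*31+41)%997=248 [pair 3] h(15,10)=(15*31+10)%997=475 [pair 4] -> [610, 878, 133, 248, 475]
  Sibling for proof at L0: 83
L2: h(610,878)=(610*31+878)%997=845 [pair 0] h(133,248)=(133*31+248)%997=383 [pair 1] h(475,475)=(475*31+475)%997=245 [pair 2] -> [845, 383, 245]
  Sibling for proof at L1: 878
L3: h(845,383)=(845*31+383)%997=656 [pair 0] h(245,245)=(245*31+245)%997=861 [pair 1] -> [656, 861]
  Sibling for proof at L2: 383
L4: h(656,861)=(656*31+861)%997=260 [pair 0] -> [260]
  Sibling for proof at L3: 861
Root: 260
Proof path (sibling hashes from leaf to root): [83, 878, 383, 861]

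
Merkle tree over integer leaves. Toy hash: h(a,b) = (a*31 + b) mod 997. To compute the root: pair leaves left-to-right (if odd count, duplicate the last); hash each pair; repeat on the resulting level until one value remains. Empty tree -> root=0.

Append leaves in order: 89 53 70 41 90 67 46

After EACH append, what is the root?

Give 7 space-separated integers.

Answer: 89 818 679 650 646 907 519

Derivation:
After append 89 (leaves=[89]):
  L0: [89]
  root=89
After append 53 (leaves=[89, 53]):
  L0: [89, 53]
  L1: h(89,53)=(89*31+53)%997=818 -> [818]
  root=818
After append 70 (leaves=[89, 53, 70]):
  L0: [89, 53, 70]
  L1: h(89,53)=(89*31+53)%997=818 h(70,70)=(70*31+70)%997=246 -> [818, 246]
  L2: h(818,246)=(818*31+246)%997=679 -> [679]
  root=679
After append 41 (leaves=[89, 53, 70, 41]):
  L0: [89, 53, 70, 41]
  L1: h(89,53)=(89*31+53)%997=818 h(70,41)=(70*31+41)%997=217 -> [818, 217]
  L2: h(818,217)=(818*31+217)%997=650 -> [650]
  root=650
After append 90 (leaves=[89, 53, 70, 41, 90]):
  L0: [89, 53, 70, 41, 90]
  L1: h(89,53)=(89*31+53)%997=818 h(70,41)=(70*31+41)%997=217 h(90,90)=(90*31+90)%997=886 -> [818, 217, 886]
  L2: h(818,217)=(818*31+217)%997=650 h(886,886)=(886*31+886)%997=436 -> [650, 436]
  L3: h(650,436)=(650*31+436)%997=646 -> [646]
  root=646
After append 67 (leaves=[89, 53, 70, 41, 90, 67]):
  L0: [89, 53, 70, 41, 90, 67]
  L1: h(89,53)=(89*31+53)%997=818 h(70,41)=(70*31+41)%997=217 h(90,67)=(90*31+67)%997=863 -> [818, 217, 863]
  L2: h(818,217)=(818*31+217)%997=650 h(863,863)=(863*31+863)%997=697 -> [650, 697]
  L3: h(650,697)=(650*31+697)%997=907 -> [907]
  root=907
After append 46 (leaves=[89, 53, 70, 41, 90, 67, 46]):
  L0: [89, 53, 70, 41, 90, 67, 46]
  L1: h(89,53)=(89*31+53)%997=818 h(70,41)=(70*31+41)%997=217 h(90,67)=(90*31+67)%997=863 h(46,46)=(46*31+46)%997=475 -> [818, 217, 863, 475]
  L2: h(818,217)=(818*31+217)%997=650 h(863,475)=(863*31+475)%997=309 -> [650, 309]
  L3: h(650,309)=(650*31+309)%997=519 -> [519]
  root=519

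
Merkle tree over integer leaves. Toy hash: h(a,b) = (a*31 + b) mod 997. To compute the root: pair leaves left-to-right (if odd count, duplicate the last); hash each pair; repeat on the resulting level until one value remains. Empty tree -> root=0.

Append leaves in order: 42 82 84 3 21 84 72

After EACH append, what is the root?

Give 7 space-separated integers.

Answer: 42 387 727 646 653 675 250

Derivation:
After append 42 (leaves=[42]):
  L0: [42]
  root=42
After append 82 (leaves=[42, 82]):
  L0: [42, 82]
  L1: h(42,82)=(42*31+82)%997=387 -> [387]
  root=387
After append 84 (leaves=[42, 82, 84]):
  L0: [42, 82, 84]
  L1: h(42,82)=(42*31+82)%997=387 h(84,84)=(84*31+84)%997=694 -> [387, 694]
  L2: h(387,694)=(387*31+694)%997=727 -> [727]
  root=727
After append 3 (leaves=[42, 82, 84, 3]):
  L0: [42, 82, 84, 3]
  L1: h(42,82)=(42*31+82)%997=387 h(84,3)=(84*31+3)%997=613 -> [387, 613]
  L2: h(387,613)=(387*31+613)%997=646 -> [646]
  root=646
After append 21 (leaves=[42, 82, 84, 3, 21]):
  L0: [42, 82, 84, 3, 21]
  L1: h(42,82)=(42*31+82)%997=387 h(84,3)=(84*31+3)%997=613 h(21,21)=(21*31+21)%997=672 -> [387, 613, 672]
  L2: h(387,613)=(387*31+613)%997=646 h(672,672)=(672*31+672)%997=567 -> [646, 567]
  L3: h(646,567)=(646*31+567)%997=653 -> [653]
  root=653
After append 84 (leaves=[42, 82, 84, 3, 21, 84]):
  L0: [42, 82, 84, 3, 21, 84]
  L1: h(42,82)=(42*31+82)%997=387 h(84,3)=(84*31+3)%997=613 h(21,84)=(21*31+84)%997=735 -> [387, 613, 735]
  L2: h(387,613)=(387*31+613)%997=646 h(735,735)=(735*31+735)%997=589 -> [646, 589]
  L3: h(646,589)=(646*31+589)%997=675 -> [675]
  root=675
After append 72 (leaves=[42, 82, 84, 3, 21, 84, 72]):
  L0: [42, 82, 84, 3, 21, 84, 72]
  L1: h(42,82)=(42*31+82)%997=387 h(84,3)=(84*31+3)%997=613 h(21,84)=(21*31+84)%997=735 h(72,72)=(72*31+72)%997=310 -> [387, 613, 735, 310]
  L2: h(387,613)=(387*31+613)%997=646 h(735,310)=(735*31+310)%997=164 -> [646, 164]
  L3: h(646,164)=(646*31+164)%997=250 -> [250]
  root=250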